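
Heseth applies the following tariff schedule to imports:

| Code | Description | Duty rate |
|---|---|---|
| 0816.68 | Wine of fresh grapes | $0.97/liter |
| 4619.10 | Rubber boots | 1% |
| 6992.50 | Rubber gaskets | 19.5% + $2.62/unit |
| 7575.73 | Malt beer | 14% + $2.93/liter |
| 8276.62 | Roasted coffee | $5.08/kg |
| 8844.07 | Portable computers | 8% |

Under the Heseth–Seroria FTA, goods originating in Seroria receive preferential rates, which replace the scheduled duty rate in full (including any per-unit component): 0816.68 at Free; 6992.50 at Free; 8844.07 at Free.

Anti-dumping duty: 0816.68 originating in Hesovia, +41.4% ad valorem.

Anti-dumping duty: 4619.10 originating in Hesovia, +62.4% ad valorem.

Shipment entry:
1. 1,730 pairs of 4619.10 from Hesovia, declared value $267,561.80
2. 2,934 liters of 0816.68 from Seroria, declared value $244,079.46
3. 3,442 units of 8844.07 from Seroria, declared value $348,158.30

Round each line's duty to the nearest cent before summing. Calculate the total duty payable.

Line 1 (4619.10, Hesovia, 1,730 pairs, $267,561.80):
Base rate for 4619.10 is 1%.
Additional duty on 4619.10 from Hesovia: +62.4%. Applied ad valorem rate: 1% + 62.4% = 63.4%.
Duty = $267,561.80 × 63.4% = $169,634.18.
Line 2 (0816.68, Seroria, 2,934 liters, $244,079.46):
Base rate for 0816.68 is $0.97/liter.
Origin Seroria qualifies under the Heseth–Seroria agreement and 0816.68 is covered: preferential rate Free applies instead.
The additional-duty order on 0816.68 targets Hesovia, not Seroria; it does not apply.
Duty = $244,079.46 × 0% = $0.00.
Line 3 (8844.07, Seroria, 3,442 units, $348,158.30):
Base rate for 8844.07 is 8%.
Origin Seroria qualifies under the Heseth–Seroria agreement and 8844.07 is covered: preferential rate Free applies instead.
Duty = $348,158.30 × 0% = $0.00.
Total = $169,634.18 + $0.00 + $0.00 = $169,634.18.

$169,634.18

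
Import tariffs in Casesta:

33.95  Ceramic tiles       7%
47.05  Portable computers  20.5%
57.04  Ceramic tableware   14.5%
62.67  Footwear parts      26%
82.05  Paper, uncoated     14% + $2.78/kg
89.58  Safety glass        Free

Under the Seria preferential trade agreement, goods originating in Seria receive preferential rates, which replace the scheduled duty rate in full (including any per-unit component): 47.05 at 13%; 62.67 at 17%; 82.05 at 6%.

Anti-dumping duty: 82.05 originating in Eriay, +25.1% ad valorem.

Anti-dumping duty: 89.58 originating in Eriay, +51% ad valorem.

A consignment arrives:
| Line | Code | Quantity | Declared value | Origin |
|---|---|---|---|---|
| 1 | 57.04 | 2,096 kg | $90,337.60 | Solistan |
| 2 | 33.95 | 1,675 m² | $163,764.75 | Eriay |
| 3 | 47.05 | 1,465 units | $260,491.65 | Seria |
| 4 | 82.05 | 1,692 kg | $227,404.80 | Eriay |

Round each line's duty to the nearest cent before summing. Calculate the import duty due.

$152,045.43

Line 1 (57.04, Solistan, 2,096 kg, $90,337.60):
Base rate for 57.04 is 14.5%.
Duty = $90,337.60 × 14.5% = $13,098.95.
Line 2 (33.95, Eriay, 1,675 m², $163,764.75):
Base rate for 33.95 is 7%.
Duty = $163,764.75 × 7% = $11,463.53.
Line 3 (47.05, Seria, 1,465 units, $260,491.65):
Base rate for 47.05 is 20.5%.
Origin Seria qualifies under the Casesta–Seria agreement and 47.05 is covered: preferential rate 13% applies instead.
Duty = $260,491.65 × 13% = $33,863.91.
Line 4 (82.05, Eriay, 1,692 kg, $227,404.80):
Base rate for 82.05 is 14% + $2.78/kg.
82.05 has an FTA preferential rate, but origin Eriay is not Seria; base rate stands.
Additional duty on 82.05 from Eriay: +25.1%. Applied ad valorem rate: 14% + 25.1% = 39.1%.
Duty = $227,404.80 × 39.1% + 1,692 × $2.78 = $93,619.04.
Total = $13,098.95 + $11,463.53 + $33,863.91 + $93,619.04 = $152,045.43.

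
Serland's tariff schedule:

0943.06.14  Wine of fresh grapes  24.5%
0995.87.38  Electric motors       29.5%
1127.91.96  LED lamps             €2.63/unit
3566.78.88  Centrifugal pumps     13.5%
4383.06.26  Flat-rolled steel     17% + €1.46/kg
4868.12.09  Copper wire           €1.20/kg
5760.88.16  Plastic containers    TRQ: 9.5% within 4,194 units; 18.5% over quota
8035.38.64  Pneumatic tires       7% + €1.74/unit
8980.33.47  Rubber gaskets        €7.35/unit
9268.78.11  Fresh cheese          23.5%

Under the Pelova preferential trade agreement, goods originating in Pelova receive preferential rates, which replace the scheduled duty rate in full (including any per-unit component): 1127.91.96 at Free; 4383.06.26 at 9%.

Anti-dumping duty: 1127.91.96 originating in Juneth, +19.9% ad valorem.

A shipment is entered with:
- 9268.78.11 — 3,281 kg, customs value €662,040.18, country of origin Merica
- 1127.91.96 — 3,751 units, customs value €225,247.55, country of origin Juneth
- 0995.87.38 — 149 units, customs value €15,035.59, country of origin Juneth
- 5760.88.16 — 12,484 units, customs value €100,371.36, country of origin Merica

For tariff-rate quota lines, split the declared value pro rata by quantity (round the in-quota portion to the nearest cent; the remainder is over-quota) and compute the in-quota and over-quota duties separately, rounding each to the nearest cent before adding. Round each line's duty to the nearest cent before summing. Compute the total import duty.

€230,238.26

Line 1 (9268.78.11, Merica, 3,281 kg, €662,040.18):
Base rate for 9268.78.11 is 23.5%.
Duty = €662,040.18 × 23.5% = €155,579.44.
Line 2 (1127.91.96, Juneth, 3,751 units, €225,247.55):
Base rate for 1127.91.96 is €2.63/unit.
1127.91.96 has an FTA preferential rate, but origin Juneth is not Pelova; base rate stands.
Additional duty on 1127.91.96 from Juneth: +19.9% ad valorem. Applied ad valorem rate = 19.9%.
Duty = €225,247.55 × 19.9% + 3,751 × €2.63 = €54,689.39.
Line 3 (0995.87.38, Juneth, 149 units, €15,035.59):
Base rate for 0995.87.38 is 29.5%.
Duty = €15,035.59 × 29.5% = €4,435.50.
Line 4 (5760.88.16, Merica, 12,484 units, €100,371.36):
Code 5760.88.16 is under a tariff-rate quota (threshold 4,194 units). In-quota: 4,194 units at 9.5%; over-quota: 8,290 units at 18.5%.
Pro-rata value split: in-quota = €100,371.36 × 4,194/12,484 = €33,719.76; over-quota = €100,371.36 − €33,719.76 = €66,651.60.
In-quota duty = €33,719.76 × 9.5% = €3,203.38. Over-quota duty = €66,651.60 × 18.5% = €12,330.55.
Line duty = €3,203.38 + €12,330.55 = €15,533.93.
Total = €155,579.44 + €54,689.39 + €4,435.50 + €15,533.93 = €230,238.26.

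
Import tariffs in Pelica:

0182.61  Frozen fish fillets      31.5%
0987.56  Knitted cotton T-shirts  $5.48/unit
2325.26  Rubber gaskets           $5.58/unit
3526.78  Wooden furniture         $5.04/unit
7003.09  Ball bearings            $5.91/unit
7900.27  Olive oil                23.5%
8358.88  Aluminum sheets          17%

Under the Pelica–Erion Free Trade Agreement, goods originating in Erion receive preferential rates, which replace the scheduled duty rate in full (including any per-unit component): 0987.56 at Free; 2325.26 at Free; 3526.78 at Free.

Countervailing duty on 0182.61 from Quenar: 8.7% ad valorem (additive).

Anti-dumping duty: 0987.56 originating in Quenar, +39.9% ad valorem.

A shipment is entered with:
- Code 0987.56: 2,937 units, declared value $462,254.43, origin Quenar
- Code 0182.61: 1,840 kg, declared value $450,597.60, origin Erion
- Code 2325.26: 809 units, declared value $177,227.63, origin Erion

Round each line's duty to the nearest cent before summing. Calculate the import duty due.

$342,472.52

Line 1 (0987.56, Quenar, 2,937 units, $462,254.43):
Base rate for 0987.56 is $5.48/unit.
0987.56 has an FTA preferential rate, but origin Quenar is not Erion; base rate stands.
Additional duty on 0987.56 from Quenar: +39.9% ad valorem. Applied ad valorem rate = 39.9%.
Duty = $462,254.43 × 39.9% + 2,937 × $5.48 = $200,534.28.
Line 2 (0182.61, Erion, 1,840 kg, $450,597.60):
Base rate for 0182.61 is 31.5%.
Origin Erion is the FTA partner but 0182.61 is not on the preference list; base rate stands.
The additional-duty order on 0182.61 targets Quenar, not Erion; it does not apply.
Duty = $450,597.60 × 31.5% = $141,938.24.
Line 3 (2325.26, Erion, 809 units, $177,227.63):
Base rate for 2325.26 is $5.58/unit.
Origin Erion qualifies under the Pelica–Erion agreement and 2325.26 is covered: preferential rate Free applies instead.
Duty = $177,227.63 × 0% = $0.00.
Total = $200,534.28 + $141,938.24 + $0.00 = $342,472.52.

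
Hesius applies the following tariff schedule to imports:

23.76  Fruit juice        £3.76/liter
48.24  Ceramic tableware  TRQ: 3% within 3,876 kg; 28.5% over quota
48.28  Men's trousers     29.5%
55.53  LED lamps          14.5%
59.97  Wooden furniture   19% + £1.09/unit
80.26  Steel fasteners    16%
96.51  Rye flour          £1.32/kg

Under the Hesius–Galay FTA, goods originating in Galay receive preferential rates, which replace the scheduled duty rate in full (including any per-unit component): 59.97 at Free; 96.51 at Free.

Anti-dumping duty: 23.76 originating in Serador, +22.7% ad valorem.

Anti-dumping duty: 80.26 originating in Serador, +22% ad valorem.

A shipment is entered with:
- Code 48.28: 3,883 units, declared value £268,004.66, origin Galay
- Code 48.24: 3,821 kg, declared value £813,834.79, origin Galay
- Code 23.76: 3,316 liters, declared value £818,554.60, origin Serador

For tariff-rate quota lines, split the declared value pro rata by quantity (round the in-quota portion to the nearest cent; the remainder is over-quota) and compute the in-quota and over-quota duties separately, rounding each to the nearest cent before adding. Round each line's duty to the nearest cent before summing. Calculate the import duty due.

Line 1 (48.28, Galay, 3,883 units, £268,004.66):
Base rate for 48.28 is 29.5%.
Origin Galay is the FTA partner but 48.28 is not on the preference list; base rate stands.
Duty = £268,004.66 × 29.5% = £79,061.37.
Line 2 (48.24, Galay, 3,821 kg, £813,834.79):
Code 48.24 is under a tariff-rate quota (threshold 3,876 kg). Quantity 3,821 kg is within the quota, so the in-quota rate 3% applies to the full value.
Duty = £813,834.79 × 3% = £24,415.04.
Line 3 (23.76, Serador, 3,316 liters, £818,554.60):
Base rate for 23.76 is £3.76/liter.
Additional duty on 23.76 from Serador: +22.7% ad valorem. Applied ad valorem rate = 22.7%.
Duty = £818,554.60 × 22.7% + 3,316 × £3.76 = £198,280.05.
Total = £79,061.37 + £24,415.04 + £198,280.05 = £301,756.46.

£301,756.46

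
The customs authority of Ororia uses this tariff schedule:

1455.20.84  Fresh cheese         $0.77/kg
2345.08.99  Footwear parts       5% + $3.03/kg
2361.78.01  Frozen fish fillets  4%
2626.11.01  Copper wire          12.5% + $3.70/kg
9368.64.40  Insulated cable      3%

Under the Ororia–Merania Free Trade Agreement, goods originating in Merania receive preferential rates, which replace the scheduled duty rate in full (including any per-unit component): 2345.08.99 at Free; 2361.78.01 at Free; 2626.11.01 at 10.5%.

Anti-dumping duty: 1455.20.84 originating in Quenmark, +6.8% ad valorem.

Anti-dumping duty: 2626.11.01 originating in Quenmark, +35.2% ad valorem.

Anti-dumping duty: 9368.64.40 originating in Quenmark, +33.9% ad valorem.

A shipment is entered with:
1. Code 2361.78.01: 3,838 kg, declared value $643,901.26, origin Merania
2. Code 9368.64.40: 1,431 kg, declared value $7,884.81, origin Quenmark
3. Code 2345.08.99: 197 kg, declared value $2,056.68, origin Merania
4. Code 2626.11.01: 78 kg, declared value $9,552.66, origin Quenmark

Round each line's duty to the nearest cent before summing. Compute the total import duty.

$7,754.71

Line 1 (2361.78.01, Merania, 3,838 kg, $643,901.26):
Base rate for 2361.78.01 is 4%.
Origin Merania qualifies under the Ororia–Merania agreement and 2361.78.01 is covered: preferential rate Free applies instead.
Duty = $643,901.26 × 0% = $0.00.
Line 2 (9368.64.40, Quenmark, 1,431 kg, $7,884.81):
Base rate for 9368.64.40 is 3%.
Additional duty on 9368.64.40 from Quenmark: +33.9%. Applied ad valorem rate: 3% + 33.9% = 36.9%.
Duty = $7,884.81 × 36.9% = $2,909.49.
Line 3 (2345.08.99, Merania, 197 kg, $2,056.68):
Base rate for 2345.08.99 is 5% + $3.03/kg.
Origin Merania qualifies under the Ororia–Merania agreement and 2345.08.99 is covered: preferential rate Free applies instead.
Duty = $2,056.68 × 0% = $0.00.
Line 4 (2626.11.01, Quenmark, 78 kg, $9,552.66):
Base rate for 2626.11.01 is 12.5% + $3.70/kg.
2626.11.01 has an FTA preferential rate, but origin Quenmark is not Merania; base rate stands.
Additional duty on 2626.11.01 from Quenmark: +35.2%. Applied ad valorem rate: 12.5% + 35.2% = 47.7%.
Duty = $9,552.66 × 47.7% + 78 × $3.70 = $4,845.22.
Total = $0.00 + $2,909.49 + $0.00 + $4,845.22 = $7,754.71.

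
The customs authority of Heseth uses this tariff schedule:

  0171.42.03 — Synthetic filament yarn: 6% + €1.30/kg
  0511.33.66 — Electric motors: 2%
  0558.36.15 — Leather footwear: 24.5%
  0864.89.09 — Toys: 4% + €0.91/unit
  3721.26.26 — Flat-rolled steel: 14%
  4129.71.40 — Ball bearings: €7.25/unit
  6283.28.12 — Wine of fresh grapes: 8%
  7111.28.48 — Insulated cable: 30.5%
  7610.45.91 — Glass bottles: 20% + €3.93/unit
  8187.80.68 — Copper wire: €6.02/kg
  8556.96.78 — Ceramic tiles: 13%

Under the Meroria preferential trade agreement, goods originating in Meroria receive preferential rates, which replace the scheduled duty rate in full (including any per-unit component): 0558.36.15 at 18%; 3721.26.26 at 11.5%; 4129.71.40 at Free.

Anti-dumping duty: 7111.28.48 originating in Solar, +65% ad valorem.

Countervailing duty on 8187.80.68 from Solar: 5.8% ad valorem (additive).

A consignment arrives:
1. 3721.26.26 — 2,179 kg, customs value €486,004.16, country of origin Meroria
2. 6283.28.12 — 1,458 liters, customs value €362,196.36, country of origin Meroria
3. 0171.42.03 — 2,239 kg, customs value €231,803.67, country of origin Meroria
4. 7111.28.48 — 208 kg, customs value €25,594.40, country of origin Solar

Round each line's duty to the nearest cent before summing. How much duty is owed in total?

Line 1 (3721.26.26, Meroria, 2,179 kg, €486,004.16):
Base rate for 3721.26.26 is 14%.
Origin Meroria qualifies under the Heseth–Meroria agreement and 3721.26.26 is covered: preferential rate 11.5% applies instead.
Duty = €486,004.16 × 11.5% = €55,890.48.
Line 2 (6283.28.12, Meroria, 1,458 liters, €362,196.36):
Base rate for 6283.28.12 is 8%.
Origin Meroria is the FTA partner but 6283.28.12 is not on the preference list; base rate stands.
Duty = €362,196.36 × 8% = €28,975.71.
Line 3 (0171.42.03, Meroria, 2,239 kg, €231,803.67):
Base rate for 0171.42.03 is 6% + €1.30/kg.
Origin Meroria is the FTA partner but 0171.42.03 is not on the preference list; base rate stands.
Duty = €231,803.67 × 6% + 2,239 × €1.30 = €16,818.92.
Line 4 (7111.28.48, Solar, 208 kg, €25,594.40):
Base rate for 7111.28.48 is 30.5%.
Additional duty on 7111.28.48 from Solar: +65%. Applied ad valorem rate: 30.5% + 65% = 95.5%.
Duty = €25,594.40 × 95.5% = €24,442.65.
Total = €55,890.48 + €28,975.71 + €16,818.92 + €24,442.65 = €126,127.76.

€126,127.76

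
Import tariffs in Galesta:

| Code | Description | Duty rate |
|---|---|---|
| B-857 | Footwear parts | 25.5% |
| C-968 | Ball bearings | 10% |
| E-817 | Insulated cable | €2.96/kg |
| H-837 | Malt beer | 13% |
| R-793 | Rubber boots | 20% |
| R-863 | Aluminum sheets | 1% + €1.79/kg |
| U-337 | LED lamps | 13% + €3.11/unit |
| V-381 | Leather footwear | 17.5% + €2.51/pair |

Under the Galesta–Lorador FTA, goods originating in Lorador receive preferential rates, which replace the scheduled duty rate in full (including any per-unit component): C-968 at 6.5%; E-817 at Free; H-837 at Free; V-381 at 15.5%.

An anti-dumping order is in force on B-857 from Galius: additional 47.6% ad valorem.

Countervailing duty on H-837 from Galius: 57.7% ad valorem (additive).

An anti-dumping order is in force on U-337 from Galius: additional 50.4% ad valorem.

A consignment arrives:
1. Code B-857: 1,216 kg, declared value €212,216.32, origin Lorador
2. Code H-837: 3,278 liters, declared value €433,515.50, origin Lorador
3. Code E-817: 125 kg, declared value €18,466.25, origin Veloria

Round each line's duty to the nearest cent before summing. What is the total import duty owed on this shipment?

€54,485.16

Line 1 (B-857, Lorador, 1,216 kg, €212,216.32):
Base rate for B-857 is 25.5%.
Origin Lorador is the FTA partner but B-857 is not on the preference list; base rate stands.
The additional-duty order on B-857 targets Galius, not Lorador; it does not apply.
Duty = €212,216.32 × 25.5% = €54,115.16.
Line 2 (H-837, Lorador, 3,278 liters, €433,515.50):
Base rate for H-837 is 13%.
Origin Lorador qualifies under the Galesta–Lorador agreement and H-837 is covered: preferential rate Free applies instead.
The additional-duty order on H-837 targets Galius, not Lorador; it does not apply.
Duty = €433,515.50 × 0% = €0.00.
Line 3 (E-817, Veloria, 125 kg, €18,466.25):
Base rate for E-817 is €2.96/kg.
E-817 has an FTA preferential rate, but origin Veloria is not Lorador; base rate stands.
Duty = 125 × €2.96 = €370.00.
Total = €54,115.16 + €0.00 + €370.00 = €54,485.16.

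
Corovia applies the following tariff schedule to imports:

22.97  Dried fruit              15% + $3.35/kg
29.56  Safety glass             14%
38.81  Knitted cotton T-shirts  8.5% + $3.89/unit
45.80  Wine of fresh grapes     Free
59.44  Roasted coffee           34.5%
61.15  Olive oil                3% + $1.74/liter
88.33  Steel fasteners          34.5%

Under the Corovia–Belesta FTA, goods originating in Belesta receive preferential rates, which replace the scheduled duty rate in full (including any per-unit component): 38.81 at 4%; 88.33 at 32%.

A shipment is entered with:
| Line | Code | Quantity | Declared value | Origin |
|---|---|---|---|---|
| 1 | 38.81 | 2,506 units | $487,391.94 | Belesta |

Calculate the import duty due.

$19,495.68

Line 1 (38.81, Belesta, 2,506 units, $487,391.94):
Base rate for 38.81 is 8.5% + $3.89/unit.
Origin Belesta qualifies under the Corovia–Belesta agreement and 38.81 is covered: preferential rate 4% applies instead.
Duty = $487,391.94 × 4% = $19,495.68.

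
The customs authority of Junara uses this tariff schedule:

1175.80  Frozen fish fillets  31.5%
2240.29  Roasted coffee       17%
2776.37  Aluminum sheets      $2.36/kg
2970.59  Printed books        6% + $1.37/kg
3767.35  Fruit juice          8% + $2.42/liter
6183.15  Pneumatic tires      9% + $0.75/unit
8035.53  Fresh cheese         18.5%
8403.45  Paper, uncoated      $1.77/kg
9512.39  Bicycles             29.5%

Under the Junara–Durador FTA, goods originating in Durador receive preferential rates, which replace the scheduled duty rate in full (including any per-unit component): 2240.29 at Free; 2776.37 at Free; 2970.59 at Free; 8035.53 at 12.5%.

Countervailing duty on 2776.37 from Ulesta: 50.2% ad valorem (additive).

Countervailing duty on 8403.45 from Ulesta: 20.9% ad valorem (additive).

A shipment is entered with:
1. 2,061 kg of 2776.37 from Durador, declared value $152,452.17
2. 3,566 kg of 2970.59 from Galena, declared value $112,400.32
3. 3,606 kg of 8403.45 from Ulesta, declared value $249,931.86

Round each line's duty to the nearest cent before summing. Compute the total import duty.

Line 1 (2776.37, Durador, 2,061 kg, $152,452.17):
Base rate for 2776.37 is $2.36/kg.
Origin Durador qualifies under the Junara–Durador agreement and 2776.37 is covered: preferential rate Free applies instead.
The additional-duty order on 2776.37 targets Ulesta, not Durador; it does not apply.
Duty = $152,452.17 × 0% = $0.00.
Line 2 (2970.59, Galena, 3,566 kg, $112,400.32):
Base rate for 2970.59 is 6% + $1.37/kg.
2970.59 has an FTA preferential rate, but origin Galena is not Durador; base rate stands.
Duty = $112,400.32 × 6% + 3,566 × $1.37 = $11,629.44.
Line 3 (8403.45, Ulesta, 3,606 kg, $249,931.86):
Base rate for 8403.45 is $1.77/kg.
Additional duty on 8403.45 from Ulesta: +20.9% ad valorem. Applied ad valorem rate = 20.9%.
Duty = $249,931.86 × 20.9% + 3,606 × $1.77 = $58,618.38.
Total = $0.00 + $11,629.44 + $58,618.38 = $70,247.82.

$70,247.82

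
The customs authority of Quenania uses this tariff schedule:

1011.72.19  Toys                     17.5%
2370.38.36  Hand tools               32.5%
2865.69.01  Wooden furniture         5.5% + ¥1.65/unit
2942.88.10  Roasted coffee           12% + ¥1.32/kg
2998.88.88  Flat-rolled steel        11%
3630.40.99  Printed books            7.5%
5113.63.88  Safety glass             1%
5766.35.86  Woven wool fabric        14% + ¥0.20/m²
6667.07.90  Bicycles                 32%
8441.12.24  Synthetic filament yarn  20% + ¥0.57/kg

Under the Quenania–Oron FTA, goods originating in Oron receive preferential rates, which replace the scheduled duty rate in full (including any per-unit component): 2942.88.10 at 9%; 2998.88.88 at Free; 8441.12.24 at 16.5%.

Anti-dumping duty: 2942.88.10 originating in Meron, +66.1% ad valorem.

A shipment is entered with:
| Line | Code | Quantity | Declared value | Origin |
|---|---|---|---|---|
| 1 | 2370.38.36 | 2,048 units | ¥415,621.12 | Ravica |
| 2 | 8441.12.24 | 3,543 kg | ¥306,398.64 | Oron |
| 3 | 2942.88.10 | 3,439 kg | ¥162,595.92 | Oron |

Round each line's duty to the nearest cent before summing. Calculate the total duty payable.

¥200,266.27

Line 1 (2370.38.36, Ravica, 2,048 units, ¥415,621.12):
Base rate for 2370.38.36 is 32.5%.
Duty = ¥415,621.12 × 32.5% = ¥135,076.86.
Line 2 (8441.12.24, Oron, 3,543 kg, ¥306,398.64):
Base rate for 8441.12.24 is 20% + ¥0.57/kg.
Origin Oron qualifies under the Quenania–Oron agreement and 8441.12.24 is covered: preferential rate 16.5% applies instead.
Duty = ¥306,398.64 × 16.5% = ¥50,555.78.
Line 3 (2942.88.10, Oron, 3,439 kg, ¥162,595.92):
Base rate for 2942.88.10 is 12% + ¥1.32/kg.
Origin Oron qualifies under the Quenania–Oron agreement and 2942.88.10 is covered: preferential rate 9% applies instead.
The additional-duty order on 2942.88.10 targets Meron, not Oron; it does not apply.
Duty = ¥162,595.92 × 9% = ¥14,633.63.
Total = ¥135,076.86 + ¥50,555.78 + ¥14,633.63 = ¥200,266.27.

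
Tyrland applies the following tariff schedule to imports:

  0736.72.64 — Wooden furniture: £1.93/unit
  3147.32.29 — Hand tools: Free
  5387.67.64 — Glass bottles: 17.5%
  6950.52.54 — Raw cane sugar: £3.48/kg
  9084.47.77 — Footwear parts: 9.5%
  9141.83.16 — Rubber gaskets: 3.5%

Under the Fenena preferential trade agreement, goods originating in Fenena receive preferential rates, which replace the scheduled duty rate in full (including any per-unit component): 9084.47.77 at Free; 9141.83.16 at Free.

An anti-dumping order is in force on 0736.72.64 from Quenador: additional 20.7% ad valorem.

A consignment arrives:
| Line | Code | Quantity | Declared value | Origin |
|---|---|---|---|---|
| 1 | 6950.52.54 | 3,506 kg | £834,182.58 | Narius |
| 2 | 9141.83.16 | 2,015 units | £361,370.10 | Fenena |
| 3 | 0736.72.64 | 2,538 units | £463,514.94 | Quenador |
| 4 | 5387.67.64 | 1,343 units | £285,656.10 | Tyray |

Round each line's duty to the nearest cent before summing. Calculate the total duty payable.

Line 1 (6950.52.54, Narius, 3,506 kg, £834,182.58):
Base rate for 6950.52.54 is £3.48/kg.
Duty = 3,506 × £3.48 = £12,200.88.
Line 2 (9141.83.16, Fenena, 2,015 units, £361,370.10):
Base rate for 9141.83.16 is 3.5%.
Origin Fenena qualifies under the Tyrland–Fenena agreement and 9141.83.16 is covered: preferential rate Free applies instead.
Duty = £361,370.10 × 0% = £0.00.
Line 3 (0736.72.64, Quenador, 2,538 units, £463,514.94):
Base rate for 0736.72.64 is £1.93/unit.
Additional duty on 0736.72.64 from Quenador: +20.7% ad valorem. Applied ad valorem rate = 20.7%.
Duty = £463,514.94 × 20.7% + 2,538 × £1.93 = £100,845.93.
Line 4 (5387.67.64, Tyray, 1,343 units, £285,656.10):
Base rate for 5387.67.64 is 17.5%.
Duty = £285,656.10 × 17.5% = £49,989.82.
Total = £12,200.88 + £0.00 + £100,845.93 + £49,989.82 = £163,036.63.

£163,036.63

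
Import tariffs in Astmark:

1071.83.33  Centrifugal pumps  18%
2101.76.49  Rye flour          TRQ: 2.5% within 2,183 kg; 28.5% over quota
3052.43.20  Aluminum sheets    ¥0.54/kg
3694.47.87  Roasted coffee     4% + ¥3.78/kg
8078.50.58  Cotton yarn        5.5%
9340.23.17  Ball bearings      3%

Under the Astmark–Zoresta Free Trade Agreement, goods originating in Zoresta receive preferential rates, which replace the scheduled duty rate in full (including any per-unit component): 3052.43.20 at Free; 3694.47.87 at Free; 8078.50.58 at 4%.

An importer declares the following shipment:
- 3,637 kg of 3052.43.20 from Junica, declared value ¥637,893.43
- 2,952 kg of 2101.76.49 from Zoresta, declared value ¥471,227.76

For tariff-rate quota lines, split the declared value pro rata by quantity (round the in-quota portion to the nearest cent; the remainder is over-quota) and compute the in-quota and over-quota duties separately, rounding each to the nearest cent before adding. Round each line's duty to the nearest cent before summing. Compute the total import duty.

¥45,661.10

Line 1 (3052.43.20, Junica, 3,637 kg, ¥637,893.43):
Base rate for 3052.43.20 is ¥0.54/kg.
3052.43.20 has an FTA preferential rate, but origin Junica is not Zoresta; base rate stands.
Duty = 3,637 × ¥0.54 = ¥1,963.98.
Line 2 (2101.76.49, Zoresta, 2,952 kg, ¥471,227.76):
Code 2101.76.49 is under a tariff-rate quota (threshold 2,183 kg). In-quota: 2,183 kg at 2.5%; over-quota: 769 kg at 28.5%.
Pro-rata value split: in-quota = ¥471,227.76 × 2,183/2,952 = ¥348,472.29; over-quota = ¥471,227.76 − ¥348,472.29 = ¥122,755.47.
In-quota duty = ¥348,472.29 × 2.5% = ¥8,711.81. Over-quota duty = ¥122,755.47 × 28.5% = ¥34,985.31.
Line duty = ¥8,711.81 + ¥34,985.31 = ¥43,697.12.
Total = ¥1,963.98 + ¥43,697.12 = ¥45,661.10.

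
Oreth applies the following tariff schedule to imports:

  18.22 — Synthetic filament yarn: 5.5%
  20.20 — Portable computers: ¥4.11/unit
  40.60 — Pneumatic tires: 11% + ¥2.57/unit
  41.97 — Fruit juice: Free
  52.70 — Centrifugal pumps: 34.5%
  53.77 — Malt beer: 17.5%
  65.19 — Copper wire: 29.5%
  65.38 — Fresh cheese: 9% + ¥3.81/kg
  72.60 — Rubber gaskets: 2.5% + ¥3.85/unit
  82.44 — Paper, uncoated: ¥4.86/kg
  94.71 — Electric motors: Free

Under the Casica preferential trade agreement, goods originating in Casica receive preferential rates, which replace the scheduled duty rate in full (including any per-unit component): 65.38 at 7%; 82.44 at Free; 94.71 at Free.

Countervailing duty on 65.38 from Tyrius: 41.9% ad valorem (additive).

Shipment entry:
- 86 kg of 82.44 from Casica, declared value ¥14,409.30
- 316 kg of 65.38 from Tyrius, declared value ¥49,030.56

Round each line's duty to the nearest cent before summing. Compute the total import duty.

¥26,160.52

Line 1 (82.44, Casica, 86 kg, ¥14,409.30):
Base rate for 82.44 is ¥4.86/kg.
Origin Casica qualifies under the Oreth–Casica agreement and 82.44 is covered: preferential rate Free applies instead.
Duty = ¥14,409.30 × 0% = ¥0.00.
Line 2 (65.38, Tyrius, 316 kg, ¥49,030.56):
Base rate for 65.38 is 9% + ¥3.81/kg.
65.38 has an FTA preferential rate, but origin Tyrius is not Casica; base rate stands.
Additional duty on 65.38 from Tyrius: +41.9%. Applied ad valorem rate: 9% + 41.9% = 50.9%.
Duty = ¥49,030.56 × 50.9% + 316 × ¥3.81 = ¥26,160.52.
Total = ¥0.00 + ¥26,160.52 = ¥26,160.52.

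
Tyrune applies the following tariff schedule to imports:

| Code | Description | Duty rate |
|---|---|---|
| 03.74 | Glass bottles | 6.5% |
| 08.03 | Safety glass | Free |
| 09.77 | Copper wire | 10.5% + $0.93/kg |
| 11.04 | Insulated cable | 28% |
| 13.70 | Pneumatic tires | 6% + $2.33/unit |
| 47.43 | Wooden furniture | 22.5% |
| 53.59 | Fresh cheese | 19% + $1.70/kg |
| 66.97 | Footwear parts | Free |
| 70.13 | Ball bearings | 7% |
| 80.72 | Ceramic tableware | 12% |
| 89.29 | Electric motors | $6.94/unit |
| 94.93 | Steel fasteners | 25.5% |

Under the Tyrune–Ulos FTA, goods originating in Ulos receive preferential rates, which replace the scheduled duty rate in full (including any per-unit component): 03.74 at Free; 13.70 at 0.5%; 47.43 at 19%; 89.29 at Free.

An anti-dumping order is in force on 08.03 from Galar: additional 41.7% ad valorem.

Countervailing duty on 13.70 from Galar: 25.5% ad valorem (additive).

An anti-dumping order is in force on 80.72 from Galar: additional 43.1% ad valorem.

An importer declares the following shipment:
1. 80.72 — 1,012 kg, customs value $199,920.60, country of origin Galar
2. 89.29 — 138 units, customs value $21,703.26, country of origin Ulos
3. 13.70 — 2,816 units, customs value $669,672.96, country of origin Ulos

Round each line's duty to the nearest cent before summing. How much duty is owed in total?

Line 1 (80.72, Galar, 1,012 kg, $199,920.60):
Base rate for 80.72 is 12%.
Additional duty on 80.72 from Galar: +43.1%. Applied ad valorem rate: 12% + 43.1% = 55.1%.
Duty = $199,920.60 × 55.1% = $110,156.25.
Line 2 (89.29, Ulos, 138 units, $21,703.26):
Base rate for 89.29 is $6.94/unit.
Origin Ulos qualifies under the Tyrune–Ulos agreement and 89.29 is covered: preferential rate Free applies instead.
Duty = $21,703.26 × 0% = $0.00.
Line 3 (13.70, Ulos, 2,816 units, $669,672.96):
Base rate for 13.70 is 6% + $2.33/unit.
Origin Ulos qualifies under the Tyrune–Ulos agreement and 13.70 is covered: preferential rate 0.5% applies instead.
The additional-duty order on 13.70 targets Galar, not Ulos; it does not apply.
Duty = $669,672.96 × 0.5% = $3,348.36.
Total = $110,156.25 + $0.00 + $3,348.36 = $113,504.61.

$113,504.61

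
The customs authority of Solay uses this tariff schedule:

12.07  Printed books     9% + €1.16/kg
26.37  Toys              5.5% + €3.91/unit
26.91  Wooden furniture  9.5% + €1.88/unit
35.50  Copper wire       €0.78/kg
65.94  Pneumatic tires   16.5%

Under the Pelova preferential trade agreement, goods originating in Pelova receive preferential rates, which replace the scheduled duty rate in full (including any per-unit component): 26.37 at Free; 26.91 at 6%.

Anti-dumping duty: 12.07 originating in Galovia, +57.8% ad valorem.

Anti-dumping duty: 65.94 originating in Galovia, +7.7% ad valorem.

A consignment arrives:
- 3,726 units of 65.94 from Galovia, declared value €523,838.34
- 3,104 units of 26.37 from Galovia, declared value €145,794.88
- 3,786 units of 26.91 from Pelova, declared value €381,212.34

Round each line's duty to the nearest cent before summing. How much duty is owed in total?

Line 1 (65.94, Galovia, 3,726 units, €523,838.34):
Base rate for 65.94 is 16.5%.
Additional duty on 65.94 from Galovia: +7.7%. Applied ad valorem rate: 16.5% + 7.7% = 24.2%.
Duty = €523,838.34 × 24.2% = €126,768.88.
Line 2 (26.37, Galovia, 3,104 units, €145,794.88):
Base rate for 26.37 is 5.5% + €3.91/unit.
26.37 has an FTA preferential rate, but origin Galovia is not Pelova; base rate stands.
Duty = €145,794.88 × 5.5% + 3,104 × €3.91 = €20,155.36.
Line 3 (26.91, Pelova, 3,786 units, €381,212.34):
Base rate for 26.91 is 9.5% + €1.88/unit.
Origin Pelova qualifies under the Solay–Pelova agreement and 26.91 is covered: preferential rate 6% applies instead.
Duty = €381,212.34 × 6% = €22,872.74.
Total = €126,768.88 + €20,155.36 + €22,872.74 = €169,796.98.

€169,796.98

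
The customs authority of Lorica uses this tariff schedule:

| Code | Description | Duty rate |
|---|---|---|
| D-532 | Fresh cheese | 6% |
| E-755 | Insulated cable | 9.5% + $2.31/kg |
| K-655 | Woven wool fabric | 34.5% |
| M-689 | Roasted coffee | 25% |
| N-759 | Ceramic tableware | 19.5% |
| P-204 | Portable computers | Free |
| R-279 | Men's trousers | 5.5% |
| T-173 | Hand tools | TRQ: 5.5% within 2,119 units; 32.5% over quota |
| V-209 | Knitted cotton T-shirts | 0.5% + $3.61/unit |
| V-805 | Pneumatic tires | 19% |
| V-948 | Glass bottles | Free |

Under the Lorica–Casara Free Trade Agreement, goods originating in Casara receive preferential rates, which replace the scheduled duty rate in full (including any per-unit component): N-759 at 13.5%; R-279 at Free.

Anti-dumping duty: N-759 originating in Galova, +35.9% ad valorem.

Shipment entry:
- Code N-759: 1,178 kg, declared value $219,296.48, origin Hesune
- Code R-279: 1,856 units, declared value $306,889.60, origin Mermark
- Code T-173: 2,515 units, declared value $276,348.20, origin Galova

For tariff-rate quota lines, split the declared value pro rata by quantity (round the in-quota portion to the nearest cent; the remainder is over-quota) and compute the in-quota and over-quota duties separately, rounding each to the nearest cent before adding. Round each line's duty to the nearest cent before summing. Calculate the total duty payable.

Line 1 (N-759, Hesune, 1,178 kg, $219,296.48):
Base rate for N-759 is 19.5%.
N-759 has an FTA preferential rate, but origin Hesune is not Casara; base rate stands.
The additional-duty order on N-759 targets Galova, not Hesune; it does not apply.
Duty = $219,296.48 × 19.5% = $42,762.81.
Line 2 (R-279, Mermark, 1,856 units, $306,889.60):
Base rate for R-279 is 5.5%.
R-279 has an FTA preferential rate, but origin Mermark is not Casara; base rate stands.
Duty = $306,889.60 × 5.5% = $16,878.93.
Line 3 (T-173, Galova, 2,515 units, $276,348.20):
Code T-173 is under a tariff-rate quota (threshold 2,119 units). In-quota: 2,119 units at 5.5%; over-quota: 396 units at 32.5%.
Pro-rata value split: in-quota = $276,348.20 × 2,119/2,515 = $232,835.72; over-quota = $276,348.20 − $232,835.72 = $43,512.48.
In-quota duty = $232,835.72 × 5.5% = $12,805.96. Over-quota duty = $43,512.48 × 32.5% = $14,141.56.
Line duty = $12,805.96 + $14,141.56 = $26,947.52.
Total = $42,762.81 + $16,878.93 + $26,947.52 = $86,589.26.

$86,589.26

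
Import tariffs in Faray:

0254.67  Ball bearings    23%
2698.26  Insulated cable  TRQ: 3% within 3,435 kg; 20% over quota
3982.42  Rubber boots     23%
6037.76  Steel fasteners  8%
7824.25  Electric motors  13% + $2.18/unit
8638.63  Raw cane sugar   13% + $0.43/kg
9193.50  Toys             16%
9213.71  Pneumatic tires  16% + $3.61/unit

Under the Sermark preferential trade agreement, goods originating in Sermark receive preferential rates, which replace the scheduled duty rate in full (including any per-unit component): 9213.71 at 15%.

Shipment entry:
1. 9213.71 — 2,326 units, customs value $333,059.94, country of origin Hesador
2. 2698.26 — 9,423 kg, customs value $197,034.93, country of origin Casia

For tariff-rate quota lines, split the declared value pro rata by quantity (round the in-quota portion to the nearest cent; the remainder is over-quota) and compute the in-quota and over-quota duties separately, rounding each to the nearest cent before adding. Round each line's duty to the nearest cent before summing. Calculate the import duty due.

Line 1 (9213.71, Hesador, 2,326 units, $333,059.94):
Base rate for 9213.71 is 16% + $3.61/unit.
9213.71 has an FTA preferential rate, but origin Hesador is not Sermark; base rate stands.
Duty = $333,059.94 × 16% + 2,326 × $3.61 = $61,686.45.
Line 2 (2698.26, Casia, 9,423 kg, $197,034.93):
Code 2698.26 is under a tariff-rate quota (threshold 3,435 kg). In-quota: 3,435 kg at 3%; over-quota: 5,988 kg at 20%.
Pro-rata value split: in-quota = $197,034.93 × 3,435/9,423 = $71,825.85; over-quota = $197,034.93 − $71,825.85 = $125,209.08.
In-quota duty = $71,825.85 × 3% = $2,154.78. Over-quota duty = $125,209.08 × 20% = $25,041.82.
Line duty = $2,154.78 + $25,041.82 = $27,196.60.
Total = $61,686.45 + $27,196.60 = $88,883.05.

$88,883.05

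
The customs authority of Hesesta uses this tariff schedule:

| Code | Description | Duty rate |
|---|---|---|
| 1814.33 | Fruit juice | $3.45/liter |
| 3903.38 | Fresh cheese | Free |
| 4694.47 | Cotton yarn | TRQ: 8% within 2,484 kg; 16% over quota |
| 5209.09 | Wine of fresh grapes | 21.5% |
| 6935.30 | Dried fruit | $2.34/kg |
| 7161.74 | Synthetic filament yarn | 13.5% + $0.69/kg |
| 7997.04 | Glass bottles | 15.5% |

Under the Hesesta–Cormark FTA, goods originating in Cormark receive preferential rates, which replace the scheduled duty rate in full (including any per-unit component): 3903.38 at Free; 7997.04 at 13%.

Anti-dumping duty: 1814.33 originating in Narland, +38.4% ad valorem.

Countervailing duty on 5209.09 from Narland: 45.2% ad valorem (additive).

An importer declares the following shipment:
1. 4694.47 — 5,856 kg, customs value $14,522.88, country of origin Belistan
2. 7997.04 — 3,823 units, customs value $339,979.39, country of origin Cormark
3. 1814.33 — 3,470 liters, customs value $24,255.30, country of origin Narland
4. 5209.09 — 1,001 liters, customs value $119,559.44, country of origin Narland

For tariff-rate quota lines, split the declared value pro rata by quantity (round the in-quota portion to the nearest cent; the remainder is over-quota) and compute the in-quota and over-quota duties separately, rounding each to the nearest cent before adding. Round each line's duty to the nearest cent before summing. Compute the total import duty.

Line 1 (4694.47, Belistan, 5,856 kg, $14,522.88):
Code 4694.47 is under a tariff-rate quota (threshold 2,484 kg). In-quota: 2,484 kg at 8%; over-quota: 3,372 kg at 16%.
Pro-rata value split: in-quota = $14,522.88 × 2,484/5,856 = $6,160.32; over-quota = $14,522.88 − $6,160.32 = $8,362.56.
In-quota duty = $6,160.32 × 8% = $492.83. Over-quota duty = $8,362.56 × 16% = $1,338.01.
Line duty = $492.83 + $1,338.01 = $1,830.84.
Line 2 (7997.04, Cormark, 3,823 units, $339,979.39):
Base rate for 7997.04 is 15.5%.
Origin Cormark qualifies under the Hesesta–Cormark agreement and 7997.04 is covered: preferential rate 13% applies instead.
Duty = $339,979.39 × 13% = $44,197.32.
Line 3 (1814.33, Narland, 3,470 liters, $24,255.30):
Base rate for 1814.33 is $3.45/liter.
Additional duty on 1814.33 from Narland: +38.4% ad valorem. Applied ad valorem rate = 38.4%.
Duty = $24,255.30 × 38.4% + 3,470 × $3.45 = $21,285.54.
Line 4 (5209.09, Narland, 1,001 liters, $119,559.44):
Base rate for 5209.09 is 21.5%.
Additional duty on 5209.09 from Narland: +45.2%. Applied ad valorem rate: 21.5% + 45.2% = 66.7%.
Duty = $119,559.44 × 66.7% = $79,746.15.
Total = $1,830.84 + $44,197.32 + $21,285.54 + $79,746.15 = $147,059.85.

$147,059.85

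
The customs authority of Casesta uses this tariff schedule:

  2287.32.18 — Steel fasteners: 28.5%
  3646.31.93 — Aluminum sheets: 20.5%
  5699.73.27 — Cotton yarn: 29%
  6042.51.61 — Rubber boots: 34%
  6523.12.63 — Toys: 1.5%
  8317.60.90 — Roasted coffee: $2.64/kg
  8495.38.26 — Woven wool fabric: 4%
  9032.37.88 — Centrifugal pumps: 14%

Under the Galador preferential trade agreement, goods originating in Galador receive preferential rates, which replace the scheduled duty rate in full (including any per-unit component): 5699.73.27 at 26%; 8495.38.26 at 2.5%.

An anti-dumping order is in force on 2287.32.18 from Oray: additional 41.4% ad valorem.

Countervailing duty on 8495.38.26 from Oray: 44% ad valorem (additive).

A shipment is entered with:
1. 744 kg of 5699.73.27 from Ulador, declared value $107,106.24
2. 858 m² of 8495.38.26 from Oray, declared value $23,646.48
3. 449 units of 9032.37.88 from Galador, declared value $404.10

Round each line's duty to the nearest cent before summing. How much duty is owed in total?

Line 1 (5699.73.27, Ulador, 744 kg, $107,106.24):
Base rate for 5699.73.27 is 29%.
5699.73.27 has an FTA preferential rate, but origin Ulador is not Galador; base rate stands.
Duty = $107,106.24 × 29% = $31,060.81.
Line 2 (8495.38.26, Oray, 858 m², $23,646.48):
Base rate for 8495.38.26 is 4%.
8495.38.26 has an FTA preferential rate, but origin Oray is not Galador; base rate stands.
Additional duty on 8495.38.26 from Oray: +44%. Applied ad valorem rate: 4% + 44% = 48%.
Duty = $23,646.48 × 48% = $11,350.31.
Line 3 (9032.37.88, Galador, 449 units, $404.10):
Base rate for 9032.37.88 is 14%.
Origin Galador is the FTA partner but 9032.37.88 is not on the preference list; base rate stands.
Duty = $404.10 × 14% = $56.57.
Total = $31,060.81 + $11,350.31 + $56.57 = $42,467.69.

$42,467.69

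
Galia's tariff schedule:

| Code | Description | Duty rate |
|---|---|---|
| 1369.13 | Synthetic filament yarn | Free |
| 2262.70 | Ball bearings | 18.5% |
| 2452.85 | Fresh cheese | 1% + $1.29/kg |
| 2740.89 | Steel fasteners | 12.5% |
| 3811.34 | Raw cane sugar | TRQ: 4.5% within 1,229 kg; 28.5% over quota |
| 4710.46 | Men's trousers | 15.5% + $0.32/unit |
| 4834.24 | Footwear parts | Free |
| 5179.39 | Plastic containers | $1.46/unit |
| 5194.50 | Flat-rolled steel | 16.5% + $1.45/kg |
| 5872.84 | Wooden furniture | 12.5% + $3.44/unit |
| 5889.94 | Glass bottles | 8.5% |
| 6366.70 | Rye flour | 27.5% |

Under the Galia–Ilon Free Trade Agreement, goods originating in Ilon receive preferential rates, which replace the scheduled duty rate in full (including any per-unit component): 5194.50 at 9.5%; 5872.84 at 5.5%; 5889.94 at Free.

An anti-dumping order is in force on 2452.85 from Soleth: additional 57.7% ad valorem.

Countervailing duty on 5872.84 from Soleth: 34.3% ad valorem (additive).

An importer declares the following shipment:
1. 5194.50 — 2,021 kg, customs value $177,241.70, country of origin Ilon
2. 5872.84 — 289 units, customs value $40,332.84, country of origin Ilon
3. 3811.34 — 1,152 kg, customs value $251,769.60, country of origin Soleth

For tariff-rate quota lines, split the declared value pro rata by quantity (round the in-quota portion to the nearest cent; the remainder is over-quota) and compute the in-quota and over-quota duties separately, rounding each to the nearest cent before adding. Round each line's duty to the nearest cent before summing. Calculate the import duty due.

Line 1 (5194.50, Ilon, 2,021 kg, $177,241.70):
Base rate for 5194.50 is 16.5% + $1.45/kg.
Origin Ilon qualifies under the Galia–Ilon agreement and 5194.50 is covered: preferential rate 9.5% applies instead.
Duty = $177,241.70 × 9.5% = $16,837.96.
Line 2 (5872.84, Ilon, 289 units, $40,332.84):
Base rate for 5872.84 is 12.5% + $3.44/unit.
Origin Ilon qualifies under the Galia–Ilon agreement and 5872.84 is covered: preferential rate 5.5% applies instead.
The additional-duty order on 5872.84 targets Soleth, not Ilon; it does not apply.
Duty = $40,332.84 × 5.5% = $2,218.31.
Line 3 (3811.34, Soleth, 1,152 kg, $251,769.60):
Code 3811.34 is under a tariff-rate quota (threshold 1,229 kg). Quantity 1,152 kg is within the quota, so the in-quota rate 4.5% applies to the full value.
Duty = $251,769.60 × 4.5% = $11,329.63.
Total = $16,837.96 + $2,218.31 + $11,329.63 = $30,385.90.

$30,385.90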